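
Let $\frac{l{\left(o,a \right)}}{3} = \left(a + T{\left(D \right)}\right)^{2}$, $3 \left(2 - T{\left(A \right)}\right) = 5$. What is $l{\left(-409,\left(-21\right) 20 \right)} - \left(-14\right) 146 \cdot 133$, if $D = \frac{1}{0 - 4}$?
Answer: $\frac{2400637}{3} \approx 8.0021 \cdot 10^{5}$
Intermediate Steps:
$D = - \frac{1}{4}$ ($D = \frac{1}{-4} = - \frac{1}{4} \approx -0.25$)
$T{\left(A \right)} = \frac{1}{3}$ ($T{\left(A \right)} = 2 - \frac{5}{3} = \frac{1}{3}$)
$l{\left(o,a \right)} = 3 \left(\frac{1}{3} + a\right)^{2}$ ($l{\left(o,a \right)} = 3 \left(a + \frac{1}{3}\right)^{2} = 3 \left(\frac{1}{3} + a\right)^{2}$)
$l{\left(-409,\left(-21\right) 20 \right)} - \left(-14\right) 146 \cdot 133 = \frac{\left(1 + 3 \left(\left(-21\right) 20\right)\right)^{2}}{3} - \left(-14\right) 146 \cdot 133 = \frac{\left(1 + 3 \left(-420\right)\right)^{2}}{3} - \left(-2044\right) 133 = \frac{\left(1 - 1260\right)^{2}}{3} - -271852 = \frac{\left(-1259\right)^{2}}{3} + 271852 = \frac{1}{3} \cdot 1585081 + 271852 = \frac{1585081}{3} + 271852 = \frac{2400637}{3}$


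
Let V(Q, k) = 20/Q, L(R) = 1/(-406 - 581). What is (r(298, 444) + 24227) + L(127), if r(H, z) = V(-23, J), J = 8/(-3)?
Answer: 549957364/22701 ≈ 24226.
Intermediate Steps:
L(R) = -1/987 (L(R) = 1/(-987) = -1/987)
J = -8/3 (J = 8*(-⅓) = -8/3 ≈ -2.6667)
r(H, z) = -20/23 (r(H, z) = 20/(-23) = 20*(-1/23) = -20/23)
(r(298, 444) + 24227) + L(127) = (-20/23 + 24227) - 1/987 = 557201/23 - 1/987 = 549957364/22701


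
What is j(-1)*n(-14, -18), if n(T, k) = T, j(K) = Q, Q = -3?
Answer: 42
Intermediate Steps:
j(K) = -3
j(-1)*n(-14, -18) = -3*(-14) = 42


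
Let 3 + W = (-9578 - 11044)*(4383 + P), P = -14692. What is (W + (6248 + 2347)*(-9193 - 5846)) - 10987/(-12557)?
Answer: 1046399809417/12557 ≈ 8.3332e+7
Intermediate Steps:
W = 212592195 (W = -3 + (-9578 - 11044)*(4383 - 14692) = -3 - 20622*(-10309) = -3 + 212592198 = 212592195)
(W + (6248 + 2347)*(-9193 - 5846)) - 10987/(-12557) = (212592195 + (6248 + 2347)*(-9193 - 5846)) - 10987/(-12557) = (212592195 + 8595*(-15039)) - 10987*(-1/12557) = (212592195 - 129260205) + 10987/12557 = 83331990 + 10987/12557 = 1046399809417/12557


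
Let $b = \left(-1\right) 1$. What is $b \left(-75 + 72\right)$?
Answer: $3$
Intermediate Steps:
$b = -1$
$b \left(-75 + 72\right) = - (-75 + 72) = \left(-1\right) \left(-3\right) = 3$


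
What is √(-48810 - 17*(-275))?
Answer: I*√44135 ≈ 210.08*I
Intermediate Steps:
√(-48810 - 17*(-275)) = √(-48810 + 4675) = √(-44135) = I*√44135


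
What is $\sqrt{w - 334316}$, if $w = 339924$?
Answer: $2 \sqrt{1402} \approx 74.887$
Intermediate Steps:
$\sqrt{w - 334316} = \sqrt{339924 - 334316} = \sqrt{5608} = 2 \sqrt{1402}$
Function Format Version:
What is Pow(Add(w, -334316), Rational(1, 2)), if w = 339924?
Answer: Mul(2, Pow(1402, Rational(1, 2))) ≈ 74.887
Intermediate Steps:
Pow(Add(w, -334316), Rational(1, 2)) = Pow(Add(339924, -334316), Rational(1, 2)) = Pow(5608, Rational(1, 2)) = Mul(2, Pow(1402, Rational(1, 2)))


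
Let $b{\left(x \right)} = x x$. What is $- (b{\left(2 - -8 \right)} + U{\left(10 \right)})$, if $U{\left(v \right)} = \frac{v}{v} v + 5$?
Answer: $-115$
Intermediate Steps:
$b{\left(x \right)} = x^{2}$
$U{\left(v \right)} = 5 + v$ ($U{\left(v \right)} = 1 v + 5 = v + 5 = 5 + v$)
$- (b{\left(2 - -8 \right)} + U{\left(10 \right)}) = - (\left(2 - -8\right)^{2} + \left(5 + 10\right)) = - (\left(2 + 8\right)^{2} + 15) = - (10^{2} + 15) = - (100 + 15) = \left(-1\right) 115 = -115$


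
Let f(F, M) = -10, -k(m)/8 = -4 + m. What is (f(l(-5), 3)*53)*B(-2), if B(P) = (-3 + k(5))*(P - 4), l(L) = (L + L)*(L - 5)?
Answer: -34980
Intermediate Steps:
l(L) = 2*L*(-5 + L) (l(L) = (2*L)*(-5 + L) = 2*L*(-5 + L))
k(m) = 32 - 8*m (k(m) = -8*(-4 + m) = 32 - 8*m)
B(P) = 44 - 11*P (B(P) = (-3 + (32 - 8*5))*(P - 4) = (-3 + (32 - 40))*(-4 + P) = (-3 - 8)*(-4 + P) = -11*(-4 + P) = 44 - 11*P)
(f(l(-5), 3)*53)*B(-2) = (-10*53)*(44 - 11*(-2)) = -530*(44 + 22) = -530*66 = -34980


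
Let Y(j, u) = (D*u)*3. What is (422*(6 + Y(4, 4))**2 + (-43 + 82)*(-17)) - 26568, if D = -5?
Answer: 1203321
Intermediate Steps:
Y(j, u) = -15*u (Y(j, u) = -5*u*3 = -15*u)
(422*(6 + Y(4, 4))**2 + (-43 + 82)*(-17)) - 26568 = (422*(6 - 15*4)**2 + (-43 + 82)*(-17)) - 26568 = (422*(6 - 60)**2 + 39*(-17)) - 26568 = (422*(-54)**2 - 663) - 26568 = (422*2916 - 663) - 26568 = (1230552 - 663) - 26568 = 1229889 - 26568 = 1203321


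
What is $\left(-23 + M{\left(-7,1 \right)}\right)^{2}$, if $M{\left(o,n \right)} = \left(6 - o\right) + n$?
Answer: $81$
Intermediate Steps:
$M{\left(o,n \right)} = 6 + n - o$
$\left(-23 + M{\left(-7,1 \right)}\right)^{2} = \left(-23 + \left(6 + 1 - -7\right)\right)^{2} = \left(-23 + \left(6 + 1 + 7\right)\right)^{2} = \left(-23 + 14\right)^{2} = \left(-9\right)^{2} = 81$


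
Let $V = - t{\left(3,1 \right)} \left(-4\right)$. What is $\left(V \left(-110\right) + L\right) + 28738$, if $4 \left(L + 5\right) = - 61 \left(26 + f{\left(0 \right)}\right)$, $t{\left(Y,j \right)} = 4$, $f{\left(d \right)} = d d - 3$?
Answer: $\frac{106489}{4} \approx 26622.0$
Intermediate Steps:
$f{\left(d \right)} = -3 + d^{2}$ ($f{\left(d \right)} = d^{2} - 3 = -3 + d^{2}$)
$V = 16$ ($V = \left(-1\right) 4 \left(-4\right) = \left(-4\right) \left(-4\right) = 16$)
$L = - \frac{1423}{4}$ ($L = -5 + \frac{\left(-61\right) \left(26 - \left(3 - 0^{2}\right)\right)}{4} = -5 + \frac{\left(-61\right) \left(26 + \left(-3 + 0\right)\right)}{4} = -5 + \frac{\left(-61\right) \left(26 - 3\right)}{4} = -5 + \frac{\left(-61\right) 23}{4} = -5 + \frac{1}{4} \left(-1403\right) = -5 - \frac{1403}{4} = - \frac{1423}{4} \approx -355.75$)
$\left(V \left(-110\right) + L\right) + 28738 = \left(16 \left(-110\right) - \frac{1423}{4}\right) + 28738 = \left(-1760 - \frac{1423}{4}\right) + 28738 = - \frac{8463}{4} + 28738 = \frac{106489}{4}$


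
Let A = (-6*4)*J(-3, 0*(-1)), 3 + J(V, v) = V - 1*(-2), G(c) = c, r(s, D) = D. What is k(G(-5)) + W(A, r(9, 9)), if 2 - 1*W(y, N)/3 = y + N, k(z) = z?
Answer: -314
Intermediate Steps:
J(V, v) = -1 + V (J(V, v) = -3 + (V - 1*(-2)) = -3 + (V + 2) = -3 + (2 + V) = -1 + V)
A = 96 (A = (-6*4)*(-1 - 3) = -24*(-4) = 96)
W(y, N) = 6 - 3*N - 3*y (W(y, N) = 6 - 3*(y + N) = 6 - 3*(N + y) = 6 + (-3*N - 3*y) = 6 - 3*N - 3*y)
k(G(-5)) + W(A, r(9, 9)) = -5 + (6 - 3*9 - 3*96) = -5 + (6 - 27 - 288) = -5 - 309 = -314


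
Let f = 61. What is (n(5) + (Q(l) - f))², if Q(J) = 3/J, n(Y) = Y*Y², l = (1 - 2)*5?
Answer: 100489/25 ≈ 4019.6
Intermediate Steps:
l = -5 (l = -1*5 = -5)
n(Y) = Y³
(n(5) + (Q(l) - f))² = (5³ + (3/(-5) - 1*61))² = (125 + (3*(-⅕) - 61))² = (125 + (-⅗ - 61))² = (125 - 308/5)² = (317/5)² = 100489/25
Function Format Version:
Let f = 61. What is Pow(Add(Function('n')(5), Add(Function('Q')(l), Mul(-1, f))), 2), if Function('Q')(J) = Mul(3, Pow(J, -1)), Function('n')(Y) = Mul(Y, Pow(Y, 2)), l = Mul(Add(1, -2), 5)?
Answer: Rational(100489, 25) ≈ 4019.6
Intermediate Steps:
l = -5 (l = Mul(-1, 5) = -5)
Function('n')(Y) = Pow(Y, 3)
Pow(Add(Function('n')(5), Add(Function('Q')(l), Mul(-1, f))), 2) = Pow(Add(Pow(5, 3), Add(Mul(3, Pow(-5, -1)), Mul(-1, 61))), 2) = Pow(Add(125, Add(Mul(3, Rational(-1, 5)), -61)), 2) = Pow(Add(125, Add(Rational(-3, 5), -61)), 2) = Pow(Add(125, Rational(-308, 5)), 2) = Pow(Rational(317, 5), 2) = Rational(100489, 25)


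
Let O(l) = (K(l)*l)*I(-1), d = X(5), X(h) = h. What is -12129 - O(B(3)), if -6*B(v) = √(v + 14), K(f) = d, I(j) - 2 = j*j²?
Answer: -12129 + 5*√17/6 ≈ -12126.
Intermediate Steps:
I(j) = 2 + j³ (I(j) = 2 + j*j² = 2 + j³)
d = 5
K(f) = 5
B(v) = -√(14 + v)/6 (B(v) = -√(v + 14)/6 = -√(14 + v)/6)
O(l) = 5*l (O(l) = (5*l)*(2 + (-1)³) = (5*l)*(2 - 1) = (5*l)*1 = 5*l)
-12129 - O(B(3)) = -12129 - 5*(-√(14 + 3)/6) = -12129 - 5*(-√17/6) = -12129 - (-5)*√17/6 = -12129 + 5*√17/6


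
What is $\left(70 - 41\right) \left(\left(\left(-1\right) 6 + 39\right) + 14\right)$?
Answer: $1363$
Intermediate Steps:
$\left(70 - 41\right) \left(\left(\left(-1\right) 6 + 39\right) + 14\right) = 29 \left(\left(-6 + 39\right) + 14\right) = 29 \left(33 + 14\right) = 29 \cdot 47 = 1363$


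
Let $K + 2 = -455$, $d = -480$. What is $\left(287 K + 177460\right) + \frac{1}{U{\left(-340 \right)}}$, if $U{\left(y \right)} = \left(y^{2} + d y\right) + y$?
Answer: $\frac{12892976461}{278460} \approx 46301.0$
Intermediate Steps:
$K = -457$ ($K = -2 - 455 = -457$)
$U{\left(y \right)} = y^{2} - 479 y$ ($U{\left(y \right)} = \left(y^{2} - 480 y\right) + y = y^{2} - 479 y$)
$\left(287 K + 177460\right) + \frac{1}{U{\left(-340 \right)}} = \left(287 \left(-457\right) + 177460\right) + \frac{1}{\left(-340\right) \left(-479 - 340\right)} = \left(-131159 + 177460\right) + \frac{1}{\left(-340\right) \left(-819\right)} = 46301 + \frac{1}{278460} = \frac{12892976461}{278460}$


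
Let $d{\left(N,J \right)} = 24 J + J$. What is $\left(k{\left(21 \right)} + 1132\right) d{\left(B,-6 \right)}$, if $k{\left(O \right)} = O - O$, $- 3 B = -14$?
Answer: $-169800$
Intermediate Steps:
$B = \frac{14}{3}$ ($B = \left(- \frac{1}{3}\right) \left(-14\right) = \frac{14}{3} \approx 4.6667$)
$k{\left(O \right)} = 0$
$d{\left(N,J \right)} = 25 J$
$\left(k{\left(21 \right)} + 1132\right) d{\left(B,-6 \right)} = \left(0 + 1132\right) 25 \left(-6\right) = 1132 \left(-150\right) = -169800$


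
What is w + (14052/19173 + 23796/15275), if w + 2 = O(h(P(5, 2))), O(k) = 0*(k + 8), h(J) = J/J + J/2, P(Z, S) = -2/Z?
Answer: 28383286/97622525 ≈ 0.29075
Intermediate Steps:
h(J) = 1 + J/2 (h(J) = 1 + J*(1/2) = 1 + J/2)
O(k) = 0 (O(k) = 0*(8 + k) = 0)
w = -2 (w = -2 + 0 = -2)
w + (14052/19173 + 23796/15275) = -2 + (14052/19173 + 23796/15275) = -2 + (14052*(1/19173) + 23796*(1/15275)) = -2 + (4684/6391 + 23796/15275) = -2 + 223628336/97622525 = 28383286/97622525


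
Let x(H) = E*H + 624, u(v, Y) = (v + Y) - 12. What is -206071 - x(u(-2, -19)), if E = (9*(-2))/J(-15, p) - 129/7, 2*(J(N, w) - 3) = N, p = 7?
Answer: -1450198/7 ≈ -2.0717e+5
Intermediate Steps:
J(N, w) = 3 + N/2
u(v, Y) = -12 + Y + v (u(v, Y) = (Y + v) - 12 = -12 + Y + v)
E = -101/7 (E = (9*(-2))/(3 + (1/2)*(-15)) - 129/7 = -18/(3 - 15/2) - 129*1/7 = -18/(-9/2) - 129/7 = -18*(-2/9) - 129/7 = 4 - 129/7 = -101/7 ≈ -14.429)
x(H) = 624 - 101*H/7 (x(H) = -101*H/7 + 624 = 624 - 101*H/7)
-206071 - x(u(-2, -19)) = -206071 - (624 - 101*(-12 - 19 - 2)/7) = -206071 - (624 - 101/7*(-33)) = -206071 - (624 + 3333/7) = -206071 - 1*7701/7 = -206071 - 7701/7 = -1450198/7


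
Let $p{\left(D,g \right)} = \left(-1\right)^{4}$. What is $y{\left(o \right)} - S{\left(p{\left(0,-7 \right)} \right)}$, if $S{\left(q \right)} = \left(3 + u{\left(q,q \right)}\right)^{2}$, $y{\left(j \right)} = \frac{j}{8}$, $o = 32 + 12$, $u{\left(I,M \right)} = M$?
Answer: $- \frac{21}{2} \approx -10.5$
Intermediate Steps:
$p{\left(D,g \right)} = 1$
$o = 44$
$y{\left(j \right)} = \frac{j}{8}$ ($y{\left(j \right)} = j \frac{1}{8} = \frac{j}{8}$)
$S{\left(q \right)} = \left(3 + q\right)^{2}$
$y{\left(o \right)} - S{\left(p{\left(0,-7 \right)} \right)} = \frac{1}{8} \cdot 44 - \left(3 + 1\right)^{2} = \frac{11}{2} - 4^{2} = \frac{11}{2} - 16 = - \frac{21}{2}$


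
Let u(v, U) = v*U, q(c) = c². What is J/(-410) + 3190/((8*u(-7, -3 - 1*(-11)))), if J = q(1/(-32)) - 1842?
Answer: -7722951/2938880 ≈ -2.6279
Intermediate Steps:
J = -1886207/1024 (J = (1/(-32))² - 1842 = (-1/32)² - 1842 = 1/1024 - 1842 = -1886207/1024 ≈ -1842.0)
u(v, U) = U*v
J/(-410) + 3190/((8*u(-7, -3 - 1*(-11)))) = -1886207/1024/(-410) + 3190/((8*((-3 - 1*(-11))*(-7)))) = -1886207/1024*(-1/410) + 3190/((8*((-3 + 11)*(-7)))) = 1886207/419840 + 3190/((8*(8*(-7)))) = 1886207/419840 + 3190/((8*(-56))) = 1886207/419840 + 3190/(-448) = 1886207/419840 + 3190*(-1/448) = 1886207/419840 - 1595/224 = -7722951/2938880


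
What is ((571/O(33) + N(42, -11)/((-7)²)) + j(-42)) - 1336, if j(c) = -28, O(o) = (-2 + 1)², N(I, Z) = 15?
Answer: -38842/49 ≈ -792.69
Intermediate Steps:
O(o) = 1 (O(o) = (-1)² = 1)
((571/O(33) + N(42, -11)/((-7)²)) + j(-42)) - 1336 = ((571/1 + 15/((-7)²)) - 28) - 1336 = ((571*1 + 15/49) - 28) - 1336 = ((571 + 15*(1/49)) - 28) - 1336 = ((571 + 15/49) - 28) - 1336 = (27994/49 - 28) - 1336 = 26622/49 - 1336 = -38842/49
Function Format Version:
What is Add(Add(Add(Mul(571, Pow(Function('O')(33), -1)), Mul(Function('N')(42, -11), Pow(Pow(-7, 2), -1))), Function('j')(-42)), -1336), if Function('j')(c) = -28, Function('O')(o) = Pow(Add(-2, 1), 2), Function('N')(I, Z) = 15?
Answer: Rational(-38842, 49) ≈ -792.69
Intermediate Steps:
Function('O')(o) = 1 (Function('O')(o) = Pow(-1, 2) = 1)
Add(Add(Add(Mul(571, Pow(Function('O')(33), -1)), Mul(Function('N')(42, -11), Pow(Pow(-7, 2), -1))), Function('j')(-42)), -1336) = Add(Add(Add(Mul(571, Pow(1, -1)), Mul(15, Pow(Pow(-7, 2), -1))), -28), -1336) = Add(Add(Add(Mul(571, 1), Mul(15, Pow(49, -1))), -28), -1336) = Add(Add(Add(571, Mul(15, Rational(1, 49))), -28), -1336) = Add(Add(Add(571, Rational(15, 49)), -28), -1336) = Add(Add(Rational(27994, 49), -28), -1336) = Add(Rational(26622, 49), -1336) = Rational(-38842, 49)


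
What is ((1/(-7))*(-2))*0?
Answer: 0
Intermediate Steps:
((1/(-7))*(-2))*0 = ((1*(-⅐))*(-2))*0 = -⅐*(-2)*0 = (2/7)*0 = 0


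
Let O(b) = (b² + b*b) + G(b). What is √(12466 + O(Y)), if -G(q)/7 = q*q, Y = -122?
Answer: I*√61954 ≈ 248.91*I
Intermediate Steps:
G(q) = -7*q² (G(q) = -7*q*q = -7*q²)
O(b) = -5*b² (O(b) = (b² + b*b) - 7*b² = (b² + b²) - 7*b² = 2*b² - 7*b² = -5*b²)
√(12466 + O(Y)) = √(12466 - 5*(-122)²) = √(12466 - 5*14884) = √(12466 - 74420) = √(-61954) = I*√61954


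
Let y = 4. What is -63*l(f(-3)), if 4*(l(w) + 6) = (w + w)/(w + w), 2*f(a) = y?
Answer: 1449/4 ≈ 362.25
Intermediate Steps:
f(a) = 2 (f(a) = (1/2)*4 = 2)
l(w) = -23/4 (l(w) = -6 + ((w + w)/(w + w))/4 = -6 + ((2*w)/((2*w)))/4 = -6 + ((2*w)*(1/(2*w)))/4 = -6 + (1/4)*1 = -6 + 1/4 = -23/4)
-63*l(f(-3)) = -63*(-23/4) = 1449/4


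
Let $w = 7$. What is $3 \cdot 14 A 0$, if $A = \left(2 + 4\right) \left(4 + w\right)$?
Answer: $0$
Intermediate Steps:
$A = 66$ ($A = \left(2 + 4\right) \left(4 + 7\right) = 6 \cdot 11 = 66$)
$3 \cdot 14 A 0 = 3 \cdot 14 \cdot 66 \cdot 0 = 42 \cdot 66 \cdot 0 = 2772 \cdot 0 = 0$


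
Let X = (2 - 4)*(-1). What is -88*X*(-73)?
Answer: 12848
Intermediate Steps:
X = 2 (X = -2*(-1) = 2)
-88*X*(-73) = -88*2*(-73) = -176*(-73) = 12848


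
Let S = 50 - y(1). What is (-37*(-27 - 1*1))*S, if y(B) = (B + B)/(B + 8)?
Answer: 464128/9 ≈ 51570.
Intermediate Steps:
y(B) = 2*B/(8 + B) (y(B) = (2*B)/(8 + B) = 2*B/(8 + B))
S = 448/9 (S = 50 - 2/(8 + 1) = 50 - 2/9 = 448/9 ≈ 49.778)
(-37*(-27 - 1*1))*S = -37*(-27 - 1*1)*(448/9) = -37*(-27 - 1)*(448/9) = -37*(-28)*(448/9) = 1036*(448/9) = 464128/9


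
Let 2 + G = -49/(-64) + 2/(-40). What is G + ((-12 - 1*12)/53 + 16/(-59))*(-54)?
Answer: 37836723/1000640 ≈ 37.813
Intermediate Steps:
G = -411/320 (G = -2 + (-49/(-64) + 2/(-40)) = -2 + (-49*(-1/64) + 2*(-1/40)) = -2 + (49/64 - 1/20) = -2 + 229/320 = -411/320 ≈ -1.2844)
G + ((-12 - 1*12)/53 + 16/(-59))*(-54) = -411/320 + ((-12 - 1*12)/53 + 16/(-59))*(-54) = -411/320 + ((-12 - 12)*(1/53) + 16*(-1/59))*(-54) = -411/320 + (-24*1/53 - 16/59)*(-54) = -411/320 + (-24/53 - 16/59)*(-54) = -411/320 - 2264/3127*(-54) = -411/320 + 122256/3127 = 37836723/1000640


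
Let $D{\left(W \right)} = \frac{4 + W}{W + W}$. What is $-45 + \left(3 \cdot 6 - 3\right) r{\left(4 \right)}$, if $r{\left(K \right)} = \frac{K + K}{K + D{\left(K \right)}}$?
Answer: $-21$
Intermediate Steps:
$D{\left(W \right)} = \frac{4 + W}{2 W}$
$r{\left(K \right)} = \frac{2 K}{K + \frac{4 + K}{2 K}}$ ($r{\left(K \right)} = \frac{K + K}{K + \frac{4 + K}{2 K}} = \frac{2 K}{K + \frac{4 + K}{2 K}}$)
$-45 + \left(3 \cdot 6 - 3\right) r{\left(4 \right)} = -45 + \left(3 \cdot 6 - 3\right) \frac{4 \cdot 4^{2}}{4 + 4 + 2 \cdot 4^{2}} = -45 + \left(18 - 3\right) 4 \cdot 16 \frac{1}{4 + 4 + 2 \cdot 16} = -45 + 15 \cdot 4 \cdot 16 \frac{1}{4 + 4 + 32} = -45 + 15 \cdot 4 \cdot 16 \cdot \frac{1}{40} = -45 + 15 \cdot \frac{8}{5} = -45 + 24 = -21$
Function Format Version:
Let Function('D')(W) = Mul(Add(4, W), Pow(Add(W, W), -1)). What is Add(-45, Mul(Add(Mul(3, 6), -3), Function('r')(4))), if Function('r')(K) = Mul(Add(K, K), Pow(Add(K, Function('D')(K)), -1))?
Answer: -21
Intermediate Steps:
Function('D')(W) = Mul(Rational(1, 2), Pow(W, -1), Add(4, W)) (Function('D')(W) = Mul(Add(4, W), Pow(Mul(2, W), -1)) = Mul(Add(4, W), Mul(Rational(1, 2), Pow(W, -1))) = Mul(Rational(1, 2), Pow(W, -1), Add(4, W)))
Function('r')(K) = Mul(2, K, Pow(Add(K, Mul(Rational(1, 2), Pow(K, -1), Add(4, K))), -1)) (Function('r')(K) = Mul(Add(K, K), Pow(Add(K, Mul(Rational(1, 2), Pow(K, -1), Add(4, K))), -1)) = Mul(Mul(2, K), Pow(Add(K, Mul(Rational(1, 2), Pow(K, -1), Add(4, K))), -1)) = Mul(2, K, Pow(Add(K, Mul(Rational(1, 2), Pow(K, -1), Add(4, K))), -1)))
Add(-45, Mul(Add(Mul(3, 6), -3), Function('r')(4))) = Add(-45, Mul(Add(Mul(3, 6), -3), Mul(4, Pow(4, 2), Pow(Add(4, 4, Mul(2, Pow(4, 2))), -1)))) = Add(-45, Mul(Add(18, -3), Mul(4, 16, Pow(Add(4, 4, Mul(2, 16)), -1)))) = Add(-45, Mul(15, Mul(4, 16, Pow(Add(4, 4, 32), -1)))) = Add(-45, Mul(15, Mul(4, 16, Pow(40, -1)))) = Add(-45, Mul(15, Mul(4, 16, Rational(1, 40)))) = Add(-45, Mul(15, Rational(8, 5))) = Add(-45, 24) = -21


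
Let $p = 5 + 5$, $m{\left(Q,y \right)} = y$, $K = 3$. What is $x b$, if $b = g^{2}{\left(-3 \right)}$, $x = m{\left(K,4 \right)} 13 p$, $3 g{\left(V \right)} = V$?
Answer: $520$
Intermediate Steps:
$p = 10$
$g{\left(V \right)} = \frac{V}{3}$
$x = 520$ ($x = 4 \cdot 13 \cdot 10 = 52 \cdot 10 = 520$)
$b = 1$ ($b = \left(\frac{1}{3} \left(-3\right)\right)^{2} = \left(-1\right)^{2} = 1$)
$x b = 520 \cdot 1 = 520$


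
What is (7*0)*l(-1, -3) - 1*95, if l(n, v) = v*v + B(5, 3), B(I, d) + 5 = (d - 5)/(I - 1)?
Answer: -95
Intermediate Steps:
B(I, d) = -5 + (-5 + d)/(-1 + I) (B(I, d) = -5 + (d - 5)/(I - 1) = -5 + (-5 + d)/(-1 + I))
l(n, v) = -11/2 + v² (l(n, v) = v*v + (3 - 5*5)/(-1 + 5) = v² + (3 - 25)/4 = v² + (¼)*(-22) = v² - 11/2 = -11/2 + v²)
(7*0)*l(-1, -3) - 1*95 = (7*0)*(-11/2 + (-3)²) - 1*95 = 0*(-11/2 + 9) - 95 = 0*(7/2) - 95 = 0 - 95 = -95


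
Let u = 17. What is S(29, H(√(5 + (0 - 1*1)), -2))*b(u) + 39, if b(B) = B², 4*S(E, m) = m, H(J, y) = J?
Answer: 367/2 ≈ 183.50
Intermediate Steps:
S(E, m) = m/4
S(29, H(√(5 + (0 - 1*1)), -2))*b(u) + 39 = (√(5 + (0 - 1*1))/4)*17² + 39 = (√(5 + (0 - 1))/4)*289 + 39 = (√(5 - 1)/4)*289 + 39 = (√4/4)*289 + 39 = ((¼)*2)*289 + 39 = (½)*289 + 39 = 289/2 + 39 = 367/2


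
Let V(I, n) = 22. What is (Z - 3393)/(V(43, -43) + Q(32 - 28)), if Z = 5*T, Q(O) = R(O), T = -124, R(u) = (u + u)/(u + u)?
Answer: -4013/23 ≈ -174.48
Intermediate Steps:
R(u) = 1 (R(u) = (2*u)/((2*u)) = (2*u)*(1/(2*u)) = 1)
Q(O) = 1
Z = -620 (Z = 5*(-124) = -620)
(Z - 3393)/(V(43, -43) + Q(32 - 28)) = (-620 - 3393)/(22 + 1) = -4013/23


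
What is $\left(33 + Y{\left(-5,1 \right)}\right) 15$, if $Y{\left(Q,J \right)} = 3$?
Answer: $540$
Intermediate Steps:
$\left(33 + Y{\left(-5,1 \right)}\right) 15 = \left(33 + 3\right) 15 = 36 \cdot 15 = 540$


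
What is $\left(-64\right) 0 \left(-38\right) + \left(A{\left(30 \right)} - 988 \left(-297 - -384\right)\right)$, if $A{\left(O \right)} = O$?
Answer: $-85926$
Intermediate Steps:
$\left(-64\right) 0 \left(-38\right) + \left(A{\left(30 \right)} - 988 \left(-297 - -384\right)\right) = \left(-64\right) 0 \left(-38\right) + \left(30 - 988 \left(-297 - -384\right)\right) = 0 \left(-38\right) + \left(30 - 988 \left(-297 + 384\right)\right) = 0 + \left(30 - 85956\right) = 0 - 85926 = -85926$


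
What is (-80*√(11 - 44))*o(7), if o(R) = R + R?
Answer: -1120*I*√33 ≈ -6433.9*I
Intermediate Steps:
o(R) = 2*R
(-80*√(11 - 44))*o(7) = (-80*√(11 - 44))*(2*7) = -80*I*√33*14 = -1120*I*√33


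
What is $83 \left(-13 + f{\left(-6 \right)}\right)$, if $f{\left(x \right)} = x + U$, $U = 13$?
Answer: $-498$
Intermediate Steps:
$f{\left(x \right)} = 13 + x$ ($f{\left(x \right)} = x + 13 = 13 + x$)
$83 \left(-13 + f{\left(-6 \right)}\right) = 83 \left(-13 + \left(13 - 6\right)\right) = 83 \left(-13 + 7\right) = 83 \left(-6\right) = -498$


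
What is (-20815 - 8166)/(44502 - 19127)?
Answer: -28981/25375 ≈ -1.1421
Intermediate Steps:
(-20815 - 8166)/(44502 - 19127) = -28981/25375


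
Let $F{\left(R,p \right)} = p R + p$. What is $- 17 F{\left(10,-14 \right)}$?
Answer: $2618$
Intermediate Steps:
$F{\left(R,p \right)} = p + R p$ ($F{\left(R,p \right)} = R p + p = p + R p$)
$- 17 F{\left(10,-14 \right)} = - 17 \left(- 14 \left(1 + 10\right)\right) = - 17 \left(\left(-14\right) 11\right) = \left(-17\right) \left(-154\right) = 2618$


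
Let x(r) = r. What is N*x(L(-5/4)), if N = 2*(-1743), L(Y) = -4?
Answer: 13944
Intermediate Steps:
N = -3486
N*x(L(-5/4)) = -3486*(-4) = 13944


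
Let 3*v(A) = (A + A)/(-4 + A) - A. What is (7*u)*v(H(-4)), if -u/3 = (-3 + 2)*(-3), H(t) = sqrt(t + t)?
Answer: 42*(-3*sqrt(2) + 2*I)/(sqrt(2) + 2*I) ≈ -14.0 + 79.196*I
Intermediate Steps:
H(t) = sqrt(2)*sqrt(t) (H(t) = sqrt(2*t) = sqrt(2)*sqrt(t))
v(A) = -A/3 + 2*A/(3*(-4 + A)) (v(A) = ((A + A)/(-4 + A) - A)/3 = ((2*A)/(-4 + A) - A)/3 = (2*A/(-4 + A) - A)/3 = (-A + 2*A/(-4 + A))/3 = -A/3 + 2*A/(3*(-4 + A)))
u = -9 (u = -3*(-3 + 2)*(-3) = -(-3)*(-3) = -3*3 = -9)
(7*u)*v(H(-4)) = (7*(-9))*((sqrt(2)*sqrt(-4))*(6 - sqrt(2)*sqrt(-4))/(3*(-4 + sqrt(2)*sqrt(-4)))) = -21*sqrt(2)*(2*I)*(6 - sqrt(2)*2*I)/(-4 + sqrt(2)*(2*I)) = -21*2*I*sqrt(2)*(6 - 2*I*sqrt(2))/(-4 + 2*I*sqrt(2)) = -42*I*sqrt(2)*(6 - 2*I*sqrt(2))/(-4 + 2*I*sqrt(2))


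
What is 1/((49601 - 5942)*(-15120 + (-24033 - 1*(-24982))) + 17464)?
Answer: -1/618674225 ≈ -1.6164e-9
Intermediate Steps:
1/((49601 - 5942)*(-15120 + (-24033 - 1*(-24982))) + 17464) = 1/(43659*(-15120 + (-24033 + 24982)) + 17464) = 1/(43659*(-15120 + 949) + 17464) = 1/(43659*(-14171) + 17464) = 1/(-618691689 + 17464) = 1/(-618674225) = -1/618674225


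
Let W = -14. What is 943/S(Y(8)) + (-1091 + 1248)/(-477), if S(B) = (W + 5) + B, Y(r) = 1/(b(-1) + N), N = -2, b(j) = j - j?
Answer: -902605/9063 ≈ -99.592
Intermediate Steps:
b(j) = 0
Y(r) = -½ (Y(r) = 1/(0 - 2) = 1/(-2) = -½)
S(B) = -9 + B (S(B) = (-14 + 5) + B = -9 + B)
943/S(Y(8)) + (-1091 + 1248)/(-477) = 943/(-9 - ½) + (-1091 + 1248)/(-477) = 943/(-19/2) + 157*(-1/477) = 943*(-2/19) - 157/477 = -1886/19 - 157/477 = -902605/9063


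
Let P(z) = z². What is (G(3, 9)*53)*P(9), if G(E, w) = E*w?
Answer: 115911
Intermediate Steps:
(G(3, 9)*53)*P(9) = ((3*9)*53)*9² = (27*53)*81 = 1431*81 = 115911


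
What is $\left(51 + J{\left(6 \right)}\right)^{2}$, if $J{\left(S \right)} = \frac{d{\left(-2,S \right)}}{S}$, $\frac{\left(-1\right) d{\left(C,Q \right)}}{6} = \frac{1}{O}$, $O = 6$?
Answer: $\frac{93025}{36} \approx 2584.0$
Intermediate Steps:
$d{\left(C,Q \right)} = -1$ ($d{\left(C,Q \right)} = - \frac{6}{6} = \left(-6\right) \frac{1}{6} = -1$)
$J{\left(S \right)} = - \frac{1}{S}$
$\left(51 + J{\left(6 \right)}\right)^{2} = \left(51 - \frac{1}{6}\right)^{2} = \left(\frac{305}{6}\right)^{2} = \frac{93025}{36}$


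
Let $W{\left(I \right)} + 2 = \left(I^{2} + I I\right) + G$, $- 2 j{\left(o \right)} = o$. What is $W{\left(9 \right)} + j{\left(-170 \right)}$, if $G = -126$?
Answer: $119$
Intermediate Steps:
$j{\left(o \right)} = - \frac{o}{2}$
$W{\left(I \right)} = -128 + 2 I^{2}$ ($W{\left(I \right)} = -2 - \left(126 - I^{2} - I I\right) = -2 + \left(\left(I^{2} + I^{2}\right) - 126\right) = -2 + \left(2 I^{2} - 126\right) = -2 + \left(-126 + 2 I^{2}\right) = -128 + 2 I^{2}$)
$W{\left(9 \right)} + j{\left(-170 \right)} = \left(-128 + 2 \cdot 9^{2}\right) - -85 = \left(-128 + 2 \cdot 81\right) + 85 = \left(-128 + 162\right) + 85 = 34 + 85 = 119$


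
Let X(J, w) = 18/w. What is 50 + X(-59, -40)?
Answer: 991/20 ≈ 49.550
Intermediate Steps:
50 + X(-59, -40) = 50 + 18/(-40) = 50 + 18*(-1/40) = 50 - 9/20 = 991/20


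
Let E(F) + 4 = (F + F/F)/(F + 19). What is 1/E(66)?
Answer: -85/273 ≈ -0.31136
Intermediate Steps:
E(F) = -4 + (1 + F)/(19 + F) (E(F) = -4 + (F + F/F)/(F + 19) = -4 + (F + 1)/(19 + F) = -4 + (1 + F)/(19 + F))
1/E(66) = 1/(3*(-25 - 1*66)/(19 + 66)) = 1/(3*(-25 - 66)/85) = 1/(3*(1/85)*(-91)) = 1/(-273/85) = -85/273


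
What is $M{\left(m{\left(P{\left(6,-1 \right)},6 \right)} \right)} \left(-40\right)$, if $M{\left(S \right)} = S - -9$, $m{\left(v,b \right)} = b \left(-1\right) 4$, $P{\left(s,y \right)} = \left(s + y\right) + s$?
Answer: $600$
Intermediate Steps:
$P{\left(s,y \right)} = y + 2 s$
$m{\left(v,b \right)} = - 4 b$ ($m{\left(v,b \right)} = - b 4 = - 4 b$)
$M{\left(S \right)} = 9 + S$ ($M{\left(S \right)} = S + 9 = 9 + S$)
$M{\left(m{\left(P{\left(6,-1 \right)},6 \right)} \right)} \left(-40\right) = \left(9 - 24\right) \left(-40\right) = \left(-15\right) \left(-40\right) = 600$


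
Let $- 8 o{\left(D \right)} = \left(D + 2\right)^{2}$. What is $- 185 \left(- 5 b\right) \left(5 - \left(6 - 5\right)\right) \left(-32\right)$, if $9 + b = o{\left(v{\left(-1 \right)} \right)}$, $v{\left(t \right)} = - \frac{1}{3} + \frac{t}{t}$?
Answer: $\frac{10537600}{9} \approx 1.1708 \cdot 10^{6}$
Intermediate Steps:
$v{\left(t \right)} = \frac{2}{3}$ ($v{\left(t \right)} = \left(-1\right) \frac{1}{3} + 1 = - \frac{1}{3} + 1 = \frac{2}{3}$)
$o{\left(D \right)} = - \frac{\left(2 + D\right)^{2}}{8}$ ($o{\left(D \right)} = - \frac{\left(D + 2\right)^{2}}{8} = - \frac{\left(2 + D\right)^{2}}{8}$)
$b = - \frac{89}{9}$ ($b = -9 - \frac{\left(2 + \frac{2}{3}\right)^{2}}{8} = -9 - \frac{\left(\frac{8}{3}\right)^{2}}{8} = -9 - \frac{8}{9} = - \frac{89}{9} \approx -9.8889$)
$- 185 \left(- 5 b\right) \left(5 - \left(6 - 5\right)\right) \left(-32\right) = - 185 \left(\left(-5\right) \left(- \frac{89}{9}\right)\right) \left(5 - \left(6 - 5\right)\right) \left(-32\right) = \left(-185\right) \frac{445}{9} \left(5 - \left(6 - 5\right)\right) \left(-32\right) = - \frac{82325 \left(5 - 1\right) \left(-32\right)}{9} = - \frac{82325 \cdot 4 \left(-32\right)}{9} = \left(- \frac{82325}{9}\right) \left(-128\right) = \frac{10537600}{9}$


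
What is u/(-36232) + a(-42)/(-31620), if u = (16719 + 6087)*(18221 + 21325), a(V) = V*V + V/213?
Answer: -1807818585424/72626397 ≈ -24892.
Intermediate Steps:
a(V) = V² + V/213 (a(V) = V² + V*(1/213) = V² + V/213)
u = 901886076 (u = 22806*39546 = 901886076)
u/(-36232) + a(-42)/(-31620) = 901886076/(-36232) - 42*(1/213 - 42)/(-31620) = 901886076*(-1/36232) - 42*(-8945/213)*(-1/31620) = -32210217/1294 + (125230/71)*(-1/31620) = -32210217/1294 - 12523/224502 = -1807818585424/72626397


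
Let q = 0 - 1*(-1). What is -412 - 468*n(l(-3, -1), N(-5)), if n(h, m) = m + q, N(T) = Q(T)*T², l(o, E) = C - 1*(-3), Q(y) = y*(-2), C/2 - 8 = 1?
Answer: -117880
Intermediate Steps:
C = 18 (C = 16 + 2*1 = 16 + 2 = 18)
Q(y) = -2*y
l(o, E) = 21 (l(o, E) = 18 - 1*(-3) = 18 + 3 = 21)
q = 1 (q = 0 + 1 = 1)
N(T) = -2*T³ (N(T) = (-2*T)*T² = -2*T³)
n(h, m) = 1 + m (n(h, m) = m + 1 = 1 + m)
-412 - 468*n(l(-3, -1), N(-5)) = -412 - 468*(1 - 2*(-5)³) = -412 - 468*(1 - 2*(-125)) = -412 - 468*(1 + 250) = -412 - 468*251 = -412 - 117468 = -117880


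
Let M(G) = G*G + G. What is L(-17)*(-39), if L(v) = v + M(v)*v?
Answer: 180999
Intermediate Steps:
M(G) = G + G² (M(G) = G² + G = G + G²)
L(v) = v + v²*(1 + v) (L(v) = v + (v*(1 + v))*v = v + v²*(1 + v))
L(-17)*(-39) = -17*(1 - 17*(1 - 17))*(-39) = -17*(1 - 17*(-16))*(-39) = -17*(1 + 272)*(-39) = -17*273*(-39) = -4641*(-39) = 180999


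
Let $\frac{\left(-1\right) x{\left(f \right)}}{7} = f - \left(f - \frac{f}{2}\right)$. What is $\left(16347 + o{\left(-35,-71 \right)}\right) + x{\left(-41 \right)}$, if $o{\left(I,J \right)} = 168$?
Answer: $\frac{33317}{2} \approx 16659.0$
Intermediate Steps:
$x{\left(f \right)} = - \frac{7 f}{2}$ ($x{\left(f \right)} = - 7 \left(f - \left(f - \frac{f}{2}\right)\right) = - 7 \left(f - \left(f - f \frac{1}{2}\right)\right) = - 7 \left(f + \left(\frac{f}{2} - f\right)\right) = - 7 \left(f - \frac{f}{2}\right) = - 7 \frac{f}{2} = - \frac{7 f}{2}$)
$\left(16347 + o{\left(-35,-71 \right)}\right) + x{\left(-41 \right)} = \left(16347 + 168\right) - - \frac{287}{2} = 16515 + \frac{287}{2} = \frac{33317}{2}$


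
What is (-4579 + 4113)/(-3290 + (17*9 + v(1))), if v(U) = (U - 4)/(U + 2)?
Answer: 233/1569 ≈ 0.14850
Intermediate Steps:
v(U) = (-4 + U)/(2 + U)
(-4579 + 4113)/(-3290 + (17*9 + v(1))) = (-4579 + 4113)/(-3290 + (17*9 + (-4 + 1)/(2 + 1))) = -466/(-3290 + (153 - 3/3)) = -466/(-3290 + (153 + (1/3)*(-3))) = -466/(-3290 + (153 - 1)) = -466/(-3290 + 152) = -466/(-3138) = -466*(-1/3138) = 233/1569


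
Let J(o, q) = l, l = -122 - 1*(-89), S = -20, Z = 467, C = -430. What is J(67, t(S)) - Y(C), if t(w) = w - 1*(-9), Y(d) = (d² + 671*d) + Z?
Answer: 103130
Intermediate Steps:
Y(d) = 467 + d² + 671*d (Y(d) = (d² + 671*d) + 467 = 467 + d² + 671*d)
l = -33 (l = -122 + 89 = -33)
t(w) = 9 + w (t(w) = w + 9 = 9 + w)
J(o, q) = -33
J(67, t(S)) - Y(C) = -33 - (467 + (-430)² + 671*(-430)) = -33 - (467 + 184900 - 288530) = -33 - 1*(-103163) = -33 + 103163 = 103130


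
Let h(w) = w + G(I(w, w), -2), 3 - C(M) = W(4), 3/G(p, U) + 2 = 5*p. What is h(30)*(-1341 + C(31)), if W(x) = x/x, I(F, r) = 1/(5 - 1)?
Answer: -34814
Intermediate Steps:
I(F, r) = ¼ (I(F, r) = 1/4 = ¼)
G(p, U) = 3/(-2 + 5*p)
W(x) = 1
C(M) = 2 (C(M) = 3 - 1*1 = 3 - 1 = 2)
h(w) = -4 + w (h(w) = w + 3/(-2 + 5*(¼)) = w + 3/(-2 + 5/4) = w + 3/(-¾) = w + 3*(-4/3) = w - 4 = -4 + w)
h(30)*(-1341 + C(31)) = (-4 + 30)*(-1341 + 2) = 26*(-1339) = -34814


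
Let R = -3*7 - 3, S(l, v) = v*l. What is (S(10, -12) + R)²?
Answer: 20736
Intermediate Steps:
S(l, v) = l*v
R = -24 (R = -21 - 3 = -24)
(S(10, -12) + R)² = (10*(-12) - 24)² = (-120 - 24)² = (-144)² = 20736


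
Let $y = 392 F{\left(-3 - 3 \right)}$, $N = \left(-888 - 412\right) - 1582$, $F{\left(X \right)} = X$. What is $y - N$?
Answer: $530$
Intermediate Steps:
$N = -2882$ ($N = -1300 - 1582 = -2882$)
$y = -2352$ ($y = 392 \left(-3 - 3\right) = 392 \left(-6\right) = -2352$)
$y - N = -2352 - -2882 = -2352 + 2882 = 530$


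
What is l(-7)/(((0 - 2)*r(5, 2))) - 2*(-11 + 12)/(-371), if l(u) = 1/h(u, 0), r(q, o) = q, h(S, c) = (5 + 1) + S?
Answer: 391/3710 ≈ 0.10539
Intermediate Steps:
h(S, c) = 6 + S
l(u) = 1/(6 + u)
l(-7)/(((0 - 2)*r(5, 2))) - 2*(-11 + 12)/(-371) = 1/((6 - 7)*(((0 - 2)*5))) - 2*(-11 + 12)/(-371) = 1/((-1)*((-2*5))) - 2*1*(-1/371) = -1/(-10) - 2*(-1/371) = -1*(-⅒) + 2/371 = ⅒ + 2/371 = 391/3710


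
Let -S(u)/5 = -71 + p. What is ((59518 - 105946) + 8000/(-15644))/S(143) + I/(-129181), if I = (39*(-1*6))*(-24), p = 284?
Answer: 1802580046916/41389741455 ≈ 43.551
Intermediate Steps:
S(u) = -1065 (S(u) = -5*(-71 + 284) = -5*213 = -1065)
I = 5616 (I = (39*(-6))*(-24) = -234*(-24) = 5616)
((59518 - 105946) + 8000/(-15644))/S(143) + I/(-129181) = ((59518 - 105946) + 8000/(-15644))/(-1065) + 5616/(-129181) = (-46428 + 8000*(-1/15644))*(-1/1065) + 5616*(-1/129181) = (-46428 - 2000/3911)*(-1/1065) - 432/9937 = -181581908/3911*(-1/1065) - 432/9937 = 181581908/4165215 - 432/9937 = 1802580046916/41389741455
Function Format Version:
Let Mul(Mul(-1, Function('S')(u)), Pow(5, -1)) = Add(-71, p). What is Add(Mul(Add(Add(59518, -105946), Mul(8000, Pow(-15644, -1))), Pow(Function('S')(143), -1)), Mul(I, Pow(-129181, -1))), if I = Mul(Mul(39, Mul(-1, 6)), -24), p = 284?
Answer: Rational(1802580046916, 41389741455) ≈ 43.551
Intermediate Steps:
Function('S')(u) = -1065 (Function('S')(u) = Mul(-5, Add(-71, 284)) = Mul(-5, 213) = -1065)
I = 5616 (I = Mul(Mul(39, -6), -24) = Mul(-234, -24) = 5616)
Add(Mul(Add(Add(59518, -105946), Mul(8000, Pow(-15644, -1))), Pow(Function('S')(143), -1)), Mul(I, Pow(-129181, -1))) = Add(Mul(Add(Add(59518, -105946), Mul(8000, Pow(-15644, -1))), Pow(-1065, -1)), Mul(5616, Pow(-129181, -1))) = Add(Mul(Add(-46428, Mul(8000, Rational(-1, 15644))), Rational(-1, 1065)), Mul(5616, Rational(-1, 129181))) = Add(Mul(Add(-46428, Rational(-2000, 3911)), Rational(-1, 1065)), Rational(-432, 9937)) = Add(Mul(Rational(-181581908, 3911), Rational(-1, 1065)), Rational(-432, 9937)) = Add(Rational(181581908, 4165215), Rational(-432, 9937)) = Rational(1802580046916, 41389741455)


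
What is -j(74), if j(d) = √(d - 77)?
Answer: -I*√3 ≈ -1.732*I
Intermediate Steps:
j(d) = √(-77 + d)
-j(74) = -√(-77 + 74) = -√(-3) = -I*√3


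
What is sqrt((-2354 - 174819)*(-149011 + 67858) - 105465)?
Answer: 2*sqrt(3594503751) ≈ 1.1991e+5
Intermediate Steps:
sqrt((-2354 - 174819)*(-149011 + 67858) - 105465) = sqrt(-177173*(-81153) - 105465) = sqrt(14378120469 - 105465) = sqrt(14378015004) = 2*sqrt(3594503751)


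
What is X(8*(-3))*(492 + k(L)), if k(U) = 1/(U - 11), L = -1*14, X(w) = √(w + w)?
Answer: 49196*I*√3/25 ≈ 3408.4*I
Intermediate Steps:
X(w) = √2*√w (X(w) = √(2*w) = √2*√w)
L = -14
k(U) = 1/(-11 + U)
X(8*(-3))*(492 + k(L)) = (√2*√(8*(-3)))*(492 + 1/(-11 - 14)) = (√2*√(-24))*(492 + 1/(-25)) = (√2*(2*I*√6))*(492 - 1/25) = (4*I*√3)*(12299/25) = 49196*I*√3/25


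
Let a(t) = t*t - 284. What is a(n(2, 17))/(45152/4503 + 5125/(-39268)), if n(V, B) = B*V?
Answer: 154190357088/1749950861 ≈ 88.111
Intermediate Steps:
a(t) = -284 + t² (a(t) = t² - 284 = -284 + t²)
a(n(2, 17))/(45152/4503 + 5125/(-39268)) = (-284 + (17*2)²)/(45152/4503 + 5125/(-39268)) = (-284 + 34²)/(45152*(1/4503) + 5125*(-1/39268)) = (-284 + 1156)/(45152/4503 - 5125/39268) = 872/(1749950861/176823804) = 872*(176823804/1749950861) = 154190357088/1749950861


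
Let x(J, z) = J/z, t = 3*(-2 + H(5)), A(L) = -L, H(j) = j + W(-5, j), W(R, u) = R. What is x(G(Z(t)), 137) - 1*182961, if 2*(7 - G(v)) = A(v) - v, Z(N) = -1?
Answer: -25065651/137 ≈ -1.8296e+5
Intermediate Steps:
H(j) = -5 + j (H(j) = j - 5 = -5 + j)
t = -6 (t = 3*(-2 + (-5 + 5)) = 3*(-2 + 0) = 3*(-2) = -6)
G(v) = 7 + v (G(v) = 7 - (-v - v)/2 = 7 - (-1)*v = 7 + v)
x(G(Z(t)), 137) - 1*182961 = (7 - 1)/137 - 1*182961 = 6*(1/137) - 182961 = 6/137 - 182961 = -25065651/137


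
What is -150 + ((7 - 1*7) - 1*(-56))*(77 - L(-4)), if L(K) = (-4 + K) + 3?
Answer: 4442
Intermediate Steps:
L(K) = -1 + K
-150 + ((7 - 1*7) - 1*(-56))*(77 - L(-4)) = -150 + ((7 - 1*7) - 1*(-56))*(77 - (-1 - 4)) = -150 + ((7 - 7) + 56)*(77 - 1*(-5)) = -150 + (0 + 56)*(77 + 5) = -150 + 56*82 = -150 + 4592 = 4442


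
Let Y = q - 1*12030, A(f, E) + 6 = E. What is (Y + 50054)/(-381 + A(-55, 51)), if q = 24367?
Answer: -2971/16 ≈ -185.69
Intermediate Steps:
A(f, E) = -6 + E
Y = 12337 (Y = 24367 - 1*12030 = 24367 - 12030 = 12337)
(Y + 50054)/(-381 + A(-55, 51)) = (12337 + 50054)/(-381 + (-6 + 51)) = 62391/(-381 + 45) = 62391/(-336) = 62391*(-1/336) = -2971/16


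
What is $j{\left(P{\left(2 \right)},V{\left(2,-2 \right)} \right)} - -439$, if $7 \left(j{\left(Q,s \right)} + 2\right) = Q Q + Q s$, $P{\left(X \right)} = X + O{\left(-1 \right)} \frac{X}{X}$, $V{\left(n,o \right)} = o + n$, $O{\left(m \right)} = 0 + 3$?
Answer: $\frac{3084}{7} \approx 440.57$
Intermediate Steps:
$O{\left(m \right)} = 3$
$V{\left(n,o \right)} = n + o$
$P{\left(X \right)} = 3 + X$ ($P{\left(X \right)} = X + 3 \frac{X}{X} = X + 3 \cdot 1 = X + 3 = 3 + X$)
$j{\left(Q,s \right)} = -2 + \frac{Q^{2}}{7} + \frac{Q s}{7}$ ($j{\left(Q,s \right)} = -2 + \frac{Q Q + Q s}{7} = -2 + \frac{Q^{2} + Q s}{7} = -2 + \left(\frac{Q^{2}}{7} + \frac{Q s}{7}\right) = -2 + \frac{Q^{2}}{7} + \frac{Q s}{7}$)
$j{\left(P{\left(2 \right)},V{\left(2,-2 \right)} \right)} - -439 = \left(-2 + \frac{\left(3 + 2\right)^{2}}{7} + \frac{\left(3 + 2\right) \left(2 - 2\right)}{7}\right) - -439 = \left(-2 + \frac{5^{2}}{7} + \frac{1}{7} \cdot 5 \cdot 0\right) + 439 = \left(-2 + \frac{1}{7} \cdot 25 + 0\right) + 439 = \left(-2 + \frac{25}{7} + 0\right) + 439 = \frac{11}{7} + 439 = \frac{3084}{7}$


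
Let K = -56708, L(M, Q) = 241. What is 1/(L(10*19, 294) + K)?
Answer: -1/56467 ≈ -1.7709e-5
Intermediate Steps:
1/(L(10*19, 294) + K) = 1/(241 - 56708) = 1/(-56467) = -1/56467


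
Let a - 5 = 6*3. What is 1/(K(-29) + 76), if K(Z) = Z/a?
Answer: 23/1719 ≈ 0.013380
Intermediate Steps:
a = 23 (a = 5 + 6*3 = 5 + 18 = 23)
K(Z) = Z/23
1/(K(-29) + 76) = 1/((1/23)*(-29) + 76) = 1/(-29/23 + 76) = 1/(1719/23) = 23/1719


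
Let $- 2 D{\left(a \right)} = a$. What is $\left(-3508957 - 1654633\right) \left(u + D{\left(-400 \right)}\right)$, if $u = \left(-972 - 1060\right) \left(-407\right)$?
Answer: $-4271445574160$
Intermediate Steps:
$u = 827024$ ($u = \left(-2032\right) \left(-407\right) = 827024$)
$D{\left(a \right)} = - \frac{a}{2}$
$\left(-3508957 - 1654633\right) \left(u + D{\left(-400 \right)}\right) = \left(-3508957 - 1654633\right) \left(827024 - -200\right) = - 5163590 \left(827024 + 200\right) = \left(-5163590\right) 827224 = -4271445574160$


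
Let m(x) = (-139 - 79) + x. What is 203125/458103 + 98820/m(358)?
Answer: 2264908798/3206721 ≈ 706.30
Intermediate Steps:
m(x) = -218 + x
203125/458103 + 98820/m(358) = 203125/458103 + 98820/(-218 + 358) = 203125*(1/458103) + 98820/140 = 203125/458103 + 98820*(1/140) = 203125/458103 + 4941/7 = 2264908798/3206721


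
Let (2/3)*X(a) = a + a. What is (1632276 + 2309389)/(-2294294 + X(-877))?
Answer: -788333/459385 ≈ -1.7161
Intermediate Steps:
X(a) = 3*a (X(a) = 3*(a + a)/2 = 3*(2*a)/2 = 3*a)
(1632276 + 2309389)/(-2294294 + X(-877)) = (1632276 + 2309389)/(-2294294 + 3*(-877)) = 3941665/(-2294294 - 2631) = 3941665/(-2296925) = 3941665*(-1/2296925) = -788333/459385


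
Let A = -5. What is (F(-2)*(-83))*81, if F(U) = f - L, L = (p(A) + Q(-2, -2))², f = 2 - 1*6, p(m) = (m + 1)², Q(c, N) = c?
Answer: 1344600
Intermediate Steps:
p(m) = (1 + m)²
f = -4 (f = 2 - 6 = -4)
L = 196 (L = ((1 - 5)² - 2)² = ((-4)² - 2)² = (16 - 2)² = 14² = 196)
F(U) = -200 (F(U) = -4 - 1*196 = -4 - 196 = -200)
(F(-2)*(-83))*81 = -200*(-83)*81 = 16600*81 = 1344600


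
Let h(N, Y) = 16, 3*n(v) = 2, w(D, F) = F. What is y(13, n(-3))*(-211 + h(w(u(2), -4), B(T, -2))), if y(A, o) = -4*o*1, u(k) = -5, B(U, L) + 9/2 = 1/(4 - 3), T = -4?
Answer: 520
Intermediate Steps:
B(U, L) = -7/2 (B(U, L) = -9/2 + 1/(4 - 3) = -9/2 + 1/1 = -9/2 + 1 = -7/2)
n(v) = ⅔ (n(v) = (⅓)*2 = ⅔)
y(A, o) = -4*o
y(13, n(-3))*(-211 + h(w(u(2), -4), B(T, -2))) = (-4*⅔)*(-211 + 16) = -8/3*(-195) = 520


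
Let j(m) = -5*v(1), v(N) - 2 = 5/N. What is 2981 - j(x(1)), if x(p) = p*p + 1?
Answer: 3016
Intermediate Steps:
x(p) = 1 + p² (x(p) = p² + 1 = 1 + p²)
v(N) = 2 + 5/N
j(m) = -35 (j(m) = -5*(2 + 5/1) = -5*(2 + 5*1) = -5*(2 + 5) = -5*7 = -35)
2981 - j(x(1)) = 2981 - 1*(-35) = 2981 + 35 = 3016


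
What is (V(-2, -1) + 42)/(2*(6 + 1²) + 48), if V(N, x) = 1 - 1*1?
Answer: 21/31 ≈ 0.67742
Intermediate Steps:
V(N, x) = 0 (V(N, x) = 1 - 1 = 0)
(V(-2, -1) + 42)/(2*(6 + 1²) + 48) = (0 + 42)/(2*(6 + 1²) + 48) = 42/(2*(6 + 1) + 48) = 42/(2*7 + 48) = 42/(14 + 48) = 42/62 = 42*(1/62) = 21/31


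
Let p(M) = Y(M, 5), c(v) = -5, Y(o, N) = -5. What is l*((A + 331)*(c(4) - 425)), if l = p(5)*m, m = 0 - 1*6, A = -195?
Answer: -1754400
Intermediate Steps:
p(M) = -5
m = -6 (m = 0 - 6 = -6)
l = 30 (l = -5*(-6) = 30)
l*((A + 331)*(c(4) - 425)) = 30*((-195 + 331)*(-5 - 425)) = 30*(136*(-430)) = 30*(-58480) = -1754400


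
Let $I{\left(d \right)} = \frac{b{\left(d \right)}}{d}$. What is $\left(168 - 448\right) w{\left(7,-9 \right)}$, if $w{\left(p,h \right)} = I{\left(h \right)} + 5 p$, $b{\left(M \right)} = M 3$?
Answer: $-10640$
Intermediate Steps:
$b{\left(M \right)} = 3 M$
$I{\left(d \right)} = 3$ ($I{\left(d \right)} = \frac{3 d}{d} = 3$)
$w{\left(p,h \right)} = 3 + 5 p$
$\left(168 - 448\right) w{\left(7,-9 \right)} = \left(168 - 448\right) \left(3 + 5 \cdot 7\right) = - 280 \left(3 + 35\right) = \left(-280\right) 38 = -10640$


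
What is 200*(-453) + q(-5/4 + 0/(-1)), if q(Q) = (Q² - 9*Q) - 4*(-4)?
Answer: -1449139/16 ≈ -90571.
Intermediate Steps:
q(Q) = 16 + Q² - 9*Q (q(Q) = (Q² - 9*Q) + 16 = 16 + Q² - 9*Q)
200*(-453) + q(-5/4 + 0/(-1)) = 200*(-453) + (16 + (-5/4 + 0/(-1))² - 9*(-5/4 + 0/(-1))) = -90600 + (16 + (-5*¼ + 0*(-1))² - 9*(-5*¼ + 0*(-1))) = -90600 + (16 + (-5/4 + 0)² - 9*(-5/4 + 0)) = -90600 + (16 + (-5/4)² - 9*(-5/4)) = -90600 + (16 + 25/16 + 45/4) = -90600 + 461/16 = -1449139/16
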